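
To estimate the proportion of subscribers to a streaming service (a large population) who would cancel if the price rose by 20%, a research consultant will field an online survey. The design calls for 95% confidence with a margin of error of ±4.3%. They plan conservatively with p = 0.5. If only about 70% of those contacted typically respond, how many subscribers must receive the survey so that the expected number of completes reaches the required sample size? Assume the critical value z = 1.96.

743

Completed interviews needed: n₀ = 1.96² × 0.2500 / 0.043² ≈ 519.42 → 520.
At a 70% response rate, contacts needed = 520 / 0.70 ≈ 742.86 → 743.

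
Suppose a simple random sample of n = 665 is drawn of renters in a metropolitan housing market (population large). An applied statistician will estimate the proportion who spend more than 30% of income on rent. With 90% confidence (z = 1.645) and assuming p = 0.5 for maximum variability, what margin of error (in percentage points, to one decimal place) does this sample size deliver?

SE(p̂) = √[p(1−p)/n] = √[0.2500/665] = 0.01939.
E = z × SE = 1.645 × 0.01939 = 0.03190, or 3.2 percentage points.

3.2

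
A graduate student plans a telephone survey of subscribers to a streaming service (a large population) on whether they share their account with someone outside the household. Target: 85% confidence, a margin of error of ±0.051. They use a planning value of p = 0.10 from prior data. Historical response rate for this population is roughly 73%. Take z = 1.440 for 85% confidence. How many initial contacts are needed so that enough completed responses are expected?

99

Completed interviews needed: n₀ = 1.440² × 0.0900 / 0.051² ≈ 71.75 → 72.
At a 73% response rate, contacts needed = 72 / 0.73 ≈ 98.63 → 99.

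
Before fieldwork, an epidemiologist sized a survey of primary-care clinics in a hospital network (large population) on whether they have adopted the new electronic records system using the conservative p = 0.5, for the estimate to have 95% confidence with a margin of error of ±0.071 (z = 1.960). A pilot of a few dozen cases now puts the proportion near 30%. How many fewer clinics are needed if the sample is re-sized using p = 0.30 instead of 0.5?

Conservative (p = 0.5): n = 1.960² × 0.25 / 0.071² ≈ 190.52 → 191.
Using p = 0.30: p(1−p) = 0.2100, so n = 1.960² × 0.2100 / 0.071² ≈ 160.03 → 161.
Reduction: 191 − 161 = 30.

30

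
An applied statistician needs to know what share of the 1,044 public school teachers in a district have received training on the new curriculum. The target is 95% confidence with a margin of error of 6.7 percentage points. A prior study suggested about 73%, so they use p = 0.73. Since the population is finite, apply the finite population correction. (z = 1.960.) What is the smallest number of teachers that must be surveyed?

146

Unadjusted: n₀ = 1.960² × 0.73 × 0.27 / 0.067² ≈ 168.67, so n₀ = 169.
Finite population correction with N = 1,044: n = n₀ / (1 + (n₀−1)/N) = 169 / (1 + 168/1044) = 169 / 1.1609 ≈ 145.57.
Rounding up, n = 146.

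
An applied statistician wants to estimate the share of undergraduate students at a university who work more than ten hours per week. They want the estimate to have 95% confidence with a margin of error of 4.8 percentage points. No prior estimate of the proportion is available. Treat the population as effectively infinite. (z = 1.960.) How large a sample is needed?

With no prior estimate, use p = 0.5, giving p(1−p) = 0.25.
n = z²·p(1−p)/E² = 1.960² × 0.2500 / 0.048² = 3.8416 × 0.2500 / 0.002304 ≈ 416.84.
Rounding up gives n = 417.

417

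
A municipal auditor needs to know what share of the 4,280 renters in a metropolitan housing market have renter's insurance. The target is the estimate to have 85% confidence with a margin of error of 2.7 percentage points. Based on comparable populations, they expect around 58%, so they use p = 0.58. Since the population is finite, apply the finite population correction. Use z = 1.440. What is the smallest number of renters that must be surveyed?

597

Unadjusted: n₀ = 1.440² × 0.58 × 0.42 / 0.027² ≈ 692.91, so n₀ = 693.
Finite population correction with N = 4,280: n = n₀ / (1 + (n₀−1)/N) = 693 / (1 + 692/4280) = 693 / 1.1617 ≈ 596.55.
Rounding up, n = 597.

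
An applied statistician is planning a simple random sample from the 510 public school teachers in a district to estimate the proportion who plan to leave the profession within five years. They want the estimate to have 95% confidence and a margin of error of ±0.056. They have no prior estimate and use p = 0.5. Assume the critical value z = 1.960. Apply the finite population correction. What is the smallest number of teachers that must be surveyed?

Unadjusted: n₀ = 1.960² × 0.50 × 0.50 / 0.056² ≈ 306.25, so n₀ = 307.
Finite population correction with N = 510: n = n₀ / (1 + (n₀−1)/N) = 307 / (1 + 306/510) = 307 / 1.6000 ≈ 191.88.
Rounding up, n = 192.

192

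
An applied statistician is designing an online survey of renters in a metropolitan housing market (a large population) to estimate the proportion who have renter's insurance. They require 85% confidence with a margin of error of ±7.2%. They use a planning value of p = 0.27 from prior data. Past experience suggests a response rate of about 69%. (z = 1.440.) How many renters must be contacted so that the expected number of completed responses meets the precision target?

115

Completed interviews needed: n₀ = 1.440² × 0.1971 / 0.072² ≈ 78.84 → 79.
At a 69% response rate, contacts needed = 79 / 0.69 ≈ 114.49 → 115.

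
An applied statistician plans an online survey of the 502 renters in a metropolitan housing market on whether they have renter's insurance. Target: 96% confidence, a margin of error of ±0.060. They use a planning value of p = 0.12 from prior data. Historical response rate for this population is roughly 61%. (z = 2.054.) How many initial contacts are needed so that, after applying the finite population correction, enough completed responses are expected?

Completed interviews needed (unadjusted): n₀ = 2.054² × 0.1056 / 0.060² ≈ 123.75 → 124.
FPC for N = 502: n = 124 / (1 + 123/502) = 124 / 1.2450 ≈ 99.60 → 100.
At a 61% response rate, contacts needed = 100 / 0.61 ≈ 163.93 → 164.

164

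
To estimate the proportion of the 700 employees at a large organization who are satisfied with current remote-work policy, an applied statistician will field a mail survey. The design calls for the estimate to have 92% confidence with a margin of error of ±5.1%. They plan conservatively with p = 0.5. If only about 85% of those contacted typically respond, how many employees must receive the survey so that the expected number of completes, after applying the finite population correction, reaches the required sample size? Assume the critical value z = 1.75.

Completed interviews needed (unadjusted): n₀ = 1.75² × 0.2500 / 0.051² ≈ 294.36 → 295.
FPC for N = 700: n = 295 / (1 + 294/700) = 295 / 1.4200 ≈ 207.75 → 208.
At an 85% response rate, contacts needed = 208 / 0.85 ≈ 244.71 → 245.

245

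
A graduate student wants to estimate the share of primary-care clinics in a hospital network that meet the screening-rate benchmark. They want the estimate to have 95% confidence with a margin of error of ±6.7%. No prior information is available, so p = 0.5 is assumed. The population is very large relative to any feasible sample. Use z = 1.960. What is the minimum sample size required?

With p = 0.5, p(1−p) = 0.25.
n = z²·p(1−p)/E² = 1.960² × 0.2500 / 0.067² = 3.8416 × 0.2500 / 0.004489 ≈ 213.95.
Rounding up gives n = 214.

214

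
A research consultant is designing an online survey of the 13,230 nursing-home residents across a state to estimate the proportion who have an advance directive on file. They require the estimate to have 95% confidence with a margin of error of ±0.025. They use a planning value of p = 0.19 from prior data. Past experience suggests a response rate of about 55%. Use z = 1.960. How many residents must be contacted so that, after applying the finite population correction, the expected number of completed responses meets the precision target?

Completed interviews needed (unadjusted): n₀ = 1.960² × 0.1539 / 0.025² ≈ 945.96 → 946.
FPC for N = 13,230: n = 946 / (1 + 945/13230) = 946 / 1.0714 ≈ 882.93 → 883.
At a 55% response rate, contacts needed = 883 / 0.55 ≈ 1605.45 → 1606.

1606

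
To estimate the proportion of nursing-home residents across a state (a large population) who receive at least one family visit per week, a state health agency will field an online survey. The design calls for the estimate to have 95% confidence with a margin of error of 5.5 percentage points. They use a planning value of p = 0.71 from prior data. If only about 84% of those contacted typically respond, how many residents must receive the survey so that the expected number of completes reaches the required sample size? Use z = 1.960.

312

Completed interviews needed: n₀ = 1.960² × 0.2059 / 0.055² ≈ 261.48 → 262.
At an 84% response rate, contacts needed = 262 / 0.84 ≈ 311.90 → 312.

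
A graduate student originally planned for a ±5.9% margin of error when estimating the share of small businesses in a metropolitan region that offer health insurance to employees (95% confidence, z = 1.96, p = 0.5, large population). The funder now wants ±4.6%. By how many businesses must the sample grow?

At ±5.9%: n = 1.96² × 0.2500 / 0.059² ≈ 275.90 → 276.
At ±4.6%: n = 1.96² × 0.2500 / 0.046² ≈ 453.88 → 454.
Additional respondents: 454 − 276 = 178.

178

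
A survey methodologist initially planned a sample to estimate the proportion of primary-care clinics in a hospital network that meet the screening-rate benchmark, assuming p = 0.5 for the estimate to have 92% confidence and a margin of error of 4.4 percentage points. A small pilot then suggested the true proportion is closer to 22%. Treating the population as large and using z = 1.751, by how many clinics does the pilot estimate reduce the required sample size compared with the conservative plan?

Conservative (p = 0.5): n = 1.751² × 0.25 / 0.044² ≈ 395.92 → 396.
Using p = 0.22: p(1−p) = 0.1716, so n = 1.751² × 0.1716 / 0.044² ≈ 271.76 → 272.
Reduction: 396 − 272 = 124.

124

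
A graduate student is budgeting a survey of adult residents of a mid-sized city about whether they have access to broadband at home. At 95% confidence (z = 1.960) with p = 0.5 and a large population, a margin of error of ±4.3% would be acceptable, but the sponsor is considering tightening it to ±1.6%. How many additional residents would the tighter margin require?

At ±4.3%: n = 1.960² × 0.2500 / 0.043² ≈ 519.42 → 520.
At ±1.6%: n = 1.960² × 0.2500 / 0.016² ≈ 3751.56 → 3752.
Additional respondents: 3752 − 520 = 3232.

3232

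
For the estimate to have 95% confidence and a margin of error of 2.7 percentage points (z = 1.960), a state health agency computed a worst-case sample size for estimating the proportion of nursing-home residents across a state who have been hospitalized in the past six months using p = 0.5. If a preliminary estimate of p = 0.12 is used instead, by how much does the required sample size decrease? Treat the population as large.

Conservative (p = 0.5): n = 1.960² × 0.25 / 0.027² ≈ 1317.42 → 1318.
Using p = 0.12: p(1−p) = 0.1056, so n = 1.960² × 0.1056 / 0.027² ≈ 556.48 → 557.
Reduction: 1318 − 557 = 761.

761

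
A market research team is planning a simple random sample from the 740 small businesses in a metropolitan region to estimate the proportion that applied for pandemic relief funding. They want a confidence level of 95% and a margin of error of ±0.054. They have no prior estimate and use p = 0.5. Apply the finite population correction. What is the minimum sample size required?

For 95% confidence, z = 1.960.
Unadjusted: n₀ = 1.960² × 0.50 × 0.50 / 0.054² ≈ 329.36, so n₀ = 330.
Finite population correction with N = 740: n = n₀ / (1 + (n₀−1)/N) = 330 / (1 + 329/740) = 330 / 1.4446 ≈ 228.44.
Rounding up, n = 229.

229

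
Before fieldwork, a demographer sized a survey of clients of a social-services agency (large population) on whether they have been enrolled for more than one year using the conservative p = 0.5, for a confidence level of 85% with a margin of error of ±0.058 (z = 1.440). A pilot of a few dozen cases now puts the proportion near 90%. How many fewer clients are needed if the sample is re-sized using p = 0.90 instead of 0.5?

Conservative (p = 0.5): n = 1.440² × 0.25 / 0.058² ≈ 154.10 → 155.
Using p = 0.90: p(1−p) = 0.0900, so n = 1.440² × 0.0900 / 0.058² ≈ 55.48 → 56.
Reduction: 155 − 56 = 99.

99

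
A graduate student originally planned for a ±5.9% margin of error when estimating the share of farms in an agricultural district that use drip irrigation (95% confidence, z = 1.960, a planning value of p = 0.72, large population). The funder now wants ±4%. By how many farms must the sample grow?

At ±5.9%: n = 1.960² × 0.2016 / 0.059² ≈ 222.48 → 223.
At ±4%: n = 1.960² × 0.2016 / 0.040² ≈ 484.04 → 485.
Additional respondents: 485 − 223 = 262.

262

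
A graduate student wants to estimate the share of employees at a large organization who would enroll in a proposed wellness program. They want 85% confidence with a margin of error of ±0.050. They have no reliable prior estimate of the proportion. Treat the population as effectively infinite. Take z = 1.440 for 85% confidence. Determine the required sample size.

208

With no prior estimate, use p = 0.5, giving p(1−p) = 0.25.
n = z²·p(1−p)/E² = 1.440² × 0.2500 / 0.050² = 2.0736 × 0.2500 / 0.002500 ≈ 207.36.
Rounding up gives n = 208.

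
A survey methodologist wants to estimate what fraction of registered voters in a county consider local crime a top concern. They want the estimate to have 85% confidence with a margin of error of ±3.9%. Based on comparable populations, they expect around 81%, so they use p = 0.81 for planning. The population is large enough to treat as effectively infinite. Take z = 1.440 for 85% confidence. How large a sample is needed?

210

With p = 0.81, p(1−p) = 0.1539.
n = z²·p(1−p)/E² = 1.440² × 0.1539 / 0.039² = 2.0736 × 0.1539 / 0.001521 ≈ 209.81.
Rounding up gives n = 210.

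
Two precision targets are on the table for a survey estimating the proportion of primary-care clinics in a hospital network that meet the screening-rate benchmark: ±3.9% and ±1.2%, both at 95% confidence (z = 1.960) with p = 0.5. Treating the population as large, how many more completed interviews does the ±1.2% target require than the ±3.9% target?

6038

At ±3.9%: n = 1.960² × 0.2500 / 0.039² ≈ 631.43 → 632.
At ±1.2%: n = 1.960² × 0.2500 / 0.012² ≈ 6669.44 → 6670.
Additional respondents: 6670 − 632 = 6038.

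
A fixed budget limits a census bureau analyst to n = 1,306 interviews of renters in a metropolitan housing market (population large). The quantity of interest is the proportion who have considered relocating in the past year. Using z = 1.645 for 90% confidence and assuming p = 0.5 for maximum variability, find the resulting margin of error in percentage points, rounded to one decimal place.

SE(p̂) = √[p(1−p)/n] = √[0.2500/1306] = 0.01384.
E = z × SE = 1.645 × 0.01384 = 0.02276, or 2.3 percentage points.

2.3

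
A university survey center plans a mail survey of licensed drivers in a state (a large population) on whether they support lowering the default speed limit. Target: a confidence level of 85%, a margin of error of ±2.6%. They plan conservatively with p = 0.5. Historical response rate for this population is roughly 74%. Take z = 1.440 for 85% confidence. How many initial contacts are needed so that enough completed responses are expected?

1037

Completed interviews needed: n₀ = 1.440² × 0.2500 / 0.026² ≈ 766.86 → 767.
At a 74% response rate, contacts needed = 767 / 0.74 ≈ 1036.49 → 1037.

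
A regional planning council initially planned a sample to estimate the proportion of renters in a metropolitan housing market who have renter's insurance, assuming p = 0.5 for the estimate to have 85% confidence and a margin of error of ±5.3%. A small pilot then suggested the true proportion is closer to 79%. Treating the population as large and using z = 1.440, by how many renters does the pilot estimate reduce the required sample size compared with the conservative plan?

62

Conservative (p = 0.5): n = 1.440² × 0.25 / 0.053² ≈ 184.55 → 185.
Using p = 0.79: p(1−p) = 0.1659, so n = 1.440² × 0.1659 / 0.053² ≈ 122.47 → 123.
Reduction: 185 − 123 = 62.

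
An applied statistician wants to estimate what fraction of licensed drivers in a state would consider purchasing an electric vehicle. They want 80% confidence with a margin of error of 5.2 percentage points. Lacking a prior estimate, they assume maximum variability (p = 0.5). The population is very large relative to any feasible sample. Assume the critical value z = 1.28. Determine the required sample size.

152

With p = 0.5, p(1−p) = 0.25.
n = z²·p(1−p)/E² = 1.28² × 0.2500 / 0.052² = 1.6384 × 0.2500 / 0.002704 ≈ 151.48.
Rounding up gives n = 152.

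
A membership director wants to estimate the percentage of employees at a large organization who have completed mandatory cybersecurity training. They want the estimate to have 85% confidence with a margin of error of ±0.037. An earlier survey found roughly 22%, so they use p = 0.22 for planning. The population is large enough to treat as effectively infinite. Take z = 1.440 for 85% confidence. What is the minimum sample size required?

With p = 0.22, p(1−p) = 0.1716.
n = z²·p(1−p)/E² = 1.440² × 0.1716 / 0.037² = 2.0736 × 0.1716 / 0.001369 ≈ 259.92.
Rounding up gives n = 260.

260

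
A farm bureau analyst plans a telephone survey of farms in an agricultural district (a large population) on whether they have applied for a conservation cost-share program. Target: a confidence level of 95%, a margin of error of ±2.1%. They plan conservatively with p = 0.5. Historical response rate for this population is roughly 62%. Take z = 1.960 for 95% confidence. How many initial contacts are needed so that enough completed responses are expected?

3513

Completed interviews needed: n₀ = 1.960² × 0.2500 / 0.021² ≈ 2177.78 → 2178.
At a 62% response rate, contacts needed = 2178 / 0.62 ≈ 3512.90 → 3513.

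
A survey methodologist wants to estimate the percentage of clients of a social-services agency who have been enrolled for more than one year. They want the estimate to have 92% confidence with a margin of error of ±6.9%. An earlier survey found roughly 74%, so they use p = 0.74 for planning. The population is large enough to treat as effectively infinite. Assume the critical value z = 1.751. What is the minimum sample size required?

With p = 0.74, p(1−p) = 0.1924.
n = z²·p(1−p)/E² = 1.751² × 0.1924 / 0.069² = 3.0660 × 0.1924 / 0.004761 ≈ 123.90.
Rounding up gives n = 124.

124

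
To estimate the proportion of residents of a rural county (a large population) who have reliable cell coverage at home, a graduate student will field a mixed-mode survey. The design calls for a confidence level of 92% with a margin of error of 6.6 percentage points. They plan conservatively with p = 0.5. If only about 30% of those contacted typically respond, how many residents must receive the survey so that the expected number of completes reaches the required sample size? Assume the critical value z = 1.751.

587

Completed interviews needed: n₀ = 1.751² × 0.2500 / 0.066² ≈ 175.96 → 176.
At a 30% response rate, contacts needed = 176 / 0.30 ≈ 586.67 → 587.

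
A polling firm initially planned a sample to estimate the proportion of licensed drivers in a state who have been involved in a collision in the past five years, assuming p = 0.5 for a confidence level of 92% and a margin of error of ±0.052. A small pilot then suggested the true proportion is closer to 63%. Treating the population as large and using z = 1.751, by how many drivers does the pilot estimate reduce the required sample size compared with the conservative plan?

19

Conservative (p = 0.5): n = 1.751² × 0.25 / 0.052² ≈ 283.47 → 284.
Using p = 0.63: p(1−p) = 0.2331, so n = 1.751² × 0.2331 / 0.052² ≈ 264.31 → 265.
Reduction: 284 − 265 = 19.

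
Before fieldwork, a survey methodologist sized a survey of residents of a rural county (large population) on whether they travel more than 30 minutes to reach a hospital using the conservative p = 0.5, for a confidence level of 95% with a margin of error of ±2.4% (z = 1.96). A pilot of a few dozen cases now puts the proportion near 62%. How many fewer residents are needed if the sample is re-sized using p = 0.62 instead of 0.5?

Conservative (p = 0.5): n = 1.96² × 0.25 / 0.024² ≈ 1667.36 → 1668.
Using p = 0.62: p(1−p) = 0.2356, so n = 1.96² × 0.2356 / 0.024² ≈ 1571.32 → 1572.
Reduction: 1668 − 1572 = 96.

96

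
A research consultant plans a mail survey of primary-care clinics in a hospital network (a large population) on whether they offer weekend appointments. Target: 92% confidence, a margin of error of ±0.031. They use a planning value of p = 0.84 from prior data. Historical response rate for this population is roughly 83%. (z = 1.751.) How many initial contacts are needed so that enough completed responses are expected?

517

Completed interviews needed: n₀ = 1.751² × 0.1344 / 0.031² ≈ 428.79 → 429.
At an 83% response rate, contacts needed = 429 / 0.83 ≈ 516.87 → 517.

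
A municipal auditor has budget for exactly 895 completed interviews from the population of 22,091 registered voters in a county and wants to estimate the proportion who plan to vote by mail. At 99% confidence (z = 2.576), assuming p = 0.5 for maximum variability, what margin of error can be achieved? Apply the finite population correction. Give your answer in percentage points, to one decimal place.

Finite-population factor: (N−n)/(N−1) = (22091−895)/(22091−1) = 0.9595.
SE(p̂) = √[p(1−p)/n · (N−n)/(N−1)] = √[0.2500/895 × 0.9595] = 0.01637.
E = z × SE = 2.576 × 0.01637 = 0.04217 ≈ 4.2 percentage points.

4.2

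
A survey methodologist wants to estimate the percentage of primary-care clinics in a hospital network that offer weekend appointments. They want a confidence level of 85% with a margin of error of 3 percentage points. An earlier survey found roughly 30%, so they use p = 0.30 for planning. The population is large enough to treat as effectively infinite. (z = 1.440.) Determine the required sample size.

484

With p = 0.30, p(1−p) = 0.2100.
n = z²·p(1−p)/E² = 1.440² × 0.2100 / 0.030² = 2.0736 × 0.2100 / 0.000900 ≈ 483.84.
Rounding up gives n = 484.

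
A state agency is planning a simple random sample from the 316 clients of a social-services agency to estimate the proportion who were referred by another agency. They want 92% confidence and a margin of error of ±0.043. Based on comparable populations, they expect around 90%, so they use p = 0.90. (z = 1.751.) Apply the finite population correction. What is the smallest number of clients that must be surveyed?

Unadjusted: n₀ = 1.751² × 0.90 × 0.10 / 0.043² ≈ 149.24, so n₀ = 150.
Finite population correction with N = 316: n = n₀ / (1 + (n₀−1)/N) = 150 / (1 + 149/316) = 150 / 1.4715 ≈ 101.94.
Rounding up, n = 102.

102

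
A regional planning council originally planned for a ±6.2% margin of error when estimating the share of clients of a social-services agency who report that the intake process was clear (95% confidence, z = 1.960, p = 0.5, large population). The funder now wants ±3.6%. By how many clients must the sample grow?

492

At ±6.2%: n = 1.960² × 0.2500 / 0.062² ≈ 249.84 → 250.
At ±3.6%: n = 1.960² × 0.2500 / 0.036² ≈ 741.05 → 742.
Additional respondents: 742 − 250 = 492.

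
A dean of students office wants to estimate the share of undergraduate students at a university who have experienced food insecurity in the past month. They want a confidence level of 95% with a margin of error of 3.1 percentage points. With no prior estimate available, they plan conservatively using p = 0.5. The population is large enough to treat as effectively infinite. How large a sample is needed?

1000

For 95% confidence, z = 1.960.
With p = 0.5, p(1−p) = 0.25.
n = z²·p(1−p)/E² = 1.960² × 0.2500 / 0.031² = 3.8416 × 0.2500 / 0.000961 ≈ 999.38.
Rounding up gives n = 1000.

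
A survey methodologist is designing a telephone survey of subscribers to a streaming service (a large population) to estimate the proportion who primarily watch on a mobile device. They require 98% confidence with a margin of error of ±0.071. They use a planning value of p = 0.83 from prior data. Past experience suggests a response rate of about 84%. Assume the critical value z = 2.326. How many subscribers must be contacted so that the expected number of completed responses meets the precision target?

Completed interviews needed: n₀ = 2.326² × 0.1411 / 0.071² ≈ 151.44 → 152.
At an 84% response rate, contacts needed = 152 / 0.84 ≈ 180.95 → 181.

181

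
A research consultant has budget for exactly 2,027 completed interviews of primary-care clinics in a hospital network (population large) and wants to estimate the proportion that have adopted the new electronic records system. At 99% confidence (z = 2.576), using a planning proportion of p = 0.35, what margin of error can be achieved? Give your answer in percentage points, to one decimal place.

2.7

SE(p̂) = √[p(1−p)/n] = √[0.2275/2027] = 0.01059.
E = z × SE = 2.576 × 0.01059 = 0.02729, or 2.7 percentage points.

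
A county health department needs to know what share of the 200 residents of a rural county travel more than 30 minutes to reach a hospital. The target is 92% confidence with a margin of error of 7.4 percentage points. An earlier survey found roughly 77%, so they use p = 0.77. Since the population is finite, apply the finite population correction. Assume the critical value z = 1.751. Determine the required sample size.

67

Unadjusted: n₀ = 1.751² × 0.77 × 0.23 / 0.074² ≈ 99.16, so n₀ = 100.
Finite population correction with N = 200: n = n₀ / (1 + (n₀−1)/N) = 100 / (1 + 99/200) = 100 / 1.4950 ≈ 66.89.
Rounding up, n = 67.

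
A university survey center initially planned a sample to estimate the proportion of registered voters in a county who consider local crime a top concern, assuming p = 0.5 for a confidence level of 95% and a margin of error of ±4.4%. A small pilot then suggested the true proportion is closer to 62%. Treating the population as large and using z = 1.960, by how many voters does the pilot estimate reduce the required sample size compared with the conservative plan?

Conservative (p = 0.5): n = 1.960² × 0.25 / 0.044² ≈ 496.07 → 497.
Using p = 0.62: p(1−p) = 0.2356, so n = 1.960² × 0.2356 / 0.044² ≈ 467.50 → 468.
Reduction: 497 − 468 = 29.

29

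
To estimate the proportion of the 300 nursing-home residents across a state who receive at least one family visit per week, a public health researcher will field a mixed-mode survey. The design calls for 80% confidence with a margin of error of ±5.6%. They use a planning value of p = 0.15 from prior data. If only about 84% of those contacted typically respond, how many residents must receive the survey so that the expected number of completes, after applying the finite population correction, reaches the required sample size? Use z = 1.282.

Completed interviews needed (unadjusted): n₀ = 1.282² × 0.1275 / 0.056² ≈ 66.82 → 67.
FPC for N = 300: n = 67 / (1 + 66/300) = 67 / 1.2200 ≈ 54.92 → 55.
At an 84% response rate, contacts needed = 55 / 0.84 ≈ 65.48 → 66.

66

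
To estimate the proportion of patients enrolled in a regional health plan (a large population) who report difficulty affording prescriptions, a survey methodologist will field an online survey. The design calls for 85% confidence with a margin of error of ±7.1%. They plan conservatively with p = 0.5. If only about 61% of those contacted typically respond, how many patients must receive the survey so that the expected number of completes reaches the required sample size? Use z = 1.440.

169

Completed interviews needed: n₀ = 1.440² × 0.2500 / 0.071² ≈ 102.84 → 103.
At a 61% response rate, contacts needed = 103 / 0.61 ≈ 168.85 → 169.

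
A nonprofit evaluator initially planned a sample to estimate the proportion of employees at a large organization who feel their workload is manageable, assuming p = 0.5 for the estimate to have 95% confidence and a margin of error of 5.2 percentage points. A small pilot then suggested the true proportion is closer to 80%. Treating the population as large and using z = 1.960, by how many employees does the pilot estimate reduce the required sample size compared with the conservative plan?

128

Conservative (p = 0.5): n = 1.960² × 0.25 / 0.052² ≈ 355.18 → 356.
Using p = 0.80: p(1−p) = 0.1600, so n = 1.960² × 0.1600 / 0.052² ≈ 227.31 → 228.
Reduction: 356 − 228 = 128.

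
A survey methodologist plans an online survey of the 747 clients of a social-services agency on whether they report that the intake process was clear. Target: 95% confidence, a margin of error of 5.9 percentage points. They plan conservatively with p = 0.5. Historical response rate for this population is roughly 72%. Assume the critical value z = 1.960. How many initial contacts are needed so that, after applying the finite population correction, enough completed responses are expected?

Completed interviews needed (unadjusted): n₀ = 1.960² × 0.2500 / 0.059² ≈ 275.90 → 276.
FPC for N = 747: n = 276 / (1 + 275/747) = 276 / 1.3681 ≈ 201.73 → 202.
At a 72% response rate, contacts needed = 202 / 0.72 ≈ 280.56 → 281.

281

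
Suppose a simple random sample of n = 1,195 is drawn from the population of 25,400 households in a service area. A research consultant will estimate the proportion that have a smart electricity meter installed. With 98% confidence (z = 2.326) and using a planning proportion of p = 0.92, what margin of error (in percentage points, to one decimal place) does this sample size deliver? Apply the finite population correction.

Finite-population factor: (N−n)/(N−1) = (25400−1195)/(25400−1) = 0.9530.
SE(p̂) = √[p(1−p)/n · (N−n)/(N−1)] = √[0.0736/1195 × 0.9530] = 0.00766.
E = z × SE = 2.326 × 0.00766 = 0.01782 ≈ 1.8 percentage points.

1.8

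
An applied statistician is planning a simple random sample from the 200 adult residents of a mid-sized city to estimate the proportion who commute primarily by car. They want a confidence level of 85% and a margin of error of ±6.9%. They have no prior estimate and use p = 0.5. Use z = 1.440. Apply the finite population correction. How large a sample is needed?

71

Unadjusted: n₀ = 1.440² × 0.50 × 0.50 / 0.069² ≈ 108.88, so n₀ = 109.
Finite population correction with N = 200: n = n₀ / (1 + (n₀−1)/N) = 109 / (1 + 108/200) = 109 / 1.5400 ≈ 70.78.
Rounding up, n = 71.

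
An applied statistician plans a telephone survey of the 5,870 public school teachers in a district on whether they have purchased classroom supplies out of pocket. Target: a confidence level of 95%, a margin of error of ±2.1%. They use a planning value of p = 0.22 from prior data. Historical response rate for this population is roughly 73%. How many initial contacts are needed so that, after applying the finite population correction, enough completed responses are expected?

1633

For 95% confidence, z = 1.960.
Completed interviews needed (unadjusted): n₀ = 1.960² × 0.1716 / 0.021² ≈ 1494.83 → 1495.
FPC for N = 5,870: n = 1495 / (1 + 1494/5870) = 1495 / 1.2545 ≈ 1191.70 → 1192.
At a 73% response rate, contacts needed = 1192 / 0.73 ≈ 1632.88 → 1633.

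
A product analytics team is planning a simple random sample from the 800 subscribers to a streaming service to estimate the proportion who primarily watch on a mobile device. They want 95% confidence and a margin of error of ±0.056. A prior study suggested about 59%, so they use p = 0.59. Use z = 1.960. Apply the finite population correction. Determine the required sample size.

Unadjusted: n₀ = 1.960² × 0.59 × 0.41 / 0.056² ≈ 296.33, so n₀ = 297.
Finite population correction with N = 800: n = n₀ / (1 + (n₀−1)/N) = 297 / (1 + 296/800) = 297 / 1.3700 ≈ 216.79.
Rounding up, n = 217.

217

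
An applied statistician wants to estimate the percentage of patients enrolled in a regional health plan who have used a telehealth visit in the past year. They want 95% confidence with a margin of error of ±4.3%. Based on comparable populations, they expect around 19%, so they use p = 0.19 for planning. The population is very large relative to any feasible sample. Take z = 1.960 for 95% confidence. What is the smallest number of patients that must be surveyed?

320

With p = 0.19, p(1−p) = 0.1539.
n = z²·p(1−p)/E² = 1.960² × 0.1539 / 0.043² = 3.8416 × 0.1539 / 0.001849 ≈ 319.75.
Rounding up gives n = 320.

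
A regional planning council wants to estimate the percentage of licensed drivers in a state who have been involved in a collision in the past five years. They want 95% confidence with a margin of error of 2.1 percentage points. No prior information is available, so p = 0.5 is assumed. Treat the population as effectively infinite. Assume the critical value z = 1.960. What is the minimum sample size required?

2178

With p = 0.5, p(1−p) = 0.25.
n = z²·p(1−p)/E² = 1.960² × 0.2500 / 0.021² = 3.8416 × 0.2500 / 0.000441 ≈ 2177.78.
Rounding up gives n = 2178.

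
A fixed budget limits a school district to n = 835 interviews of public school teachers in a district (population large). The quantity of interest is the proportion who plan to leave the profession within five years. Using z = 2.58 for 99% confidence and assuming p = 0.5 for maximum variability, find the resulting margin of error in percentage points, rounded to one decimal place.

4.5

SE(p̂) = √[p(1−p)/n] = √[0.2500/835] = 0.01730.
E = z × SE = 2.58 × 0.01730 = 0.04464, or 4.5 percentage points.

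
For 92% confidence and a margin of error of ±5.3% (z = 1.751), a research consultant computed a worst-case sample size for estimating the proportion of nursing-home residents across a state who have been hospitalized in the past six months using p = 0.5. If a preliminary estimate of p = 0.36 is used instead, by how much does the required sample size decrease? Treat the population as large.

Conservative (p = 0.5): n = 1.751² × 0.25 / 0.053² ≈ 272.87 → 273.
Using p = 0.36: p(1−p) = 0.2304, so n = 1.751² × 0.2304 / 0.053² ≈ 251.48 → 252.
Reduction: 273 − 252 = 21.

21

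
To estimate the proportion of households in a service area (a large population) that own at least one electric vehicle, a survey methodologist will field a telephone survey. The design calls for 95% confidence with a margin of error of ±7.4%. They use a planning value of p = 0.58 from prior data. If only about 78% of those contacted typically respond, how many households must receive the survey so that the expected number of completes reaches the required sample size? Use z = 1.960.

Completed interviews needed: n₀ = 1.960² × 0.2436 / 0.074² ≈ 170.89 → 171.
At a 78% response rate, contacts needed = 171 / 0.78 ≈ 219.23 → 220.

220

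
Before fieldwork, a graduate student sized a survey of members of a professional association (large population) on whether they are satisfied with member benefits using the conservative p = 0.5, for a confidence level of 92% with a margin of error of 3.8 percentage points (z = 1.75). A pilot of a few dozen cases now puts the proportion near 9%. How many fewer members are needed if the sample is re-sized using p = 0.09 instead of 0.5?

357

Conservative (p = 0.5): n = 1.75² × 0.25 / 0.038² ≈ 530.21 → 531.
Using p = 0.09: p(1−p) = 0.0819, so n = 1.75² × 0.0819 / 0.038² ≈ 173.70 → 174.
Reduction: 531 − 174 = 357.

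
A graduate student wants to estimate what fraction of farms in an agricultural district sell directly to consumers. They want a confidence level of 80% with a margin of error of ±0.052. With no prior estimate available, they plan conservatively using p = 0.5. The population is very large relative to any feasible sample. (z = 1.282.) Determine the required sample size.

With p = 0.5, p(1−p) = 0.25.
n = z²·p(1−p)/E² = 1.282² × 0.2500 / 0.052² = 1.6435 × 0.2500 / 0.002704 ≈ 151.95.
Rounding up gives n = 152.

152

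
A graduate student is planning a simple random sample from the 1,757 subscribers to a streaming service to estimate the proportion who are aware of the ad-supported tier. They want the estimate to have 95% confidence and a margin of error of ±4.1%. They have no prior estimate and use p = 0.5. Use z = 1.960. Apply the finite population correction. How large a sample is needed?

Unadjusted: n₀ = 1.960² × 0.50 × 0.50 / 0.041² ≈ 571.33, so n₀ = 572.
Finite population correction with N = 1,757: n = n₀ / (1 + (n₀−1)/N) = 572 / (1 + 571/1757) = 572 / 1.3250 ≈ 431.70.
Rounding up, n = 432.

432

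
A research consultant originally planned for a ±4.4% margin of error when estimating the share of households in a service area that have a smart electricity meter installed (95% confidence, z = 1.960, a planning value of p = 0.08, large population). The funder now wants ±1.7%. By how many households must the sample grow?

832

At ±4.4%: n = 1.960² × 0.0736 / 0.044² ≈ 146.04 → 147.
At ±1.7%: n = 1.960² × 0.0736 / 0.017² ≈ 978.35 → 979.
Additional respondents: 979 − 147 = 832.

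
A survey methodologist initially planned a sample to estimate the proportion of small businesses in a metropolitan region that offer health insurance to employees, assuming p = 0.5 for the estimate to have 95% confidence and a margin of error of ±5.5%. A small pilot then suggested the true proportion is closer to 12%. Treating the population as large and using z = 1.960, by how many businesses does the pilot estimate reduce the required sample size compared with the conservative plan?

183

Conservative (p = 0.5): n = 1.960² × 0.25 / 0.055² ≈ 317.49 → 318.
Using p = 0.12: p(1−p) = 0.1056, so n = 1.960² × 0.1056 / 0.055² ≈ 134.11 → 135.
Reduction: 318 − 135 = 183.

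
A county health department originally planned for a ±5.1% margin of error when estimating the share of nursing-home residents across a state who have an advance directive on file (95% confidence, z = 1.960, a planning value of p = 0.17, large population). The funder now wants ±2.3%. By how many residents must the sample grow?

At ±5.1%: n = 1.960² × 0.1411 / 0.051² ≈ 208.40 → 209.
At ±2.3%: n = 1.960² × 0.1411 / 0.023² ≈ 1024.67 → 1025.
Additional respondents: 1025 − 209 = 816.

816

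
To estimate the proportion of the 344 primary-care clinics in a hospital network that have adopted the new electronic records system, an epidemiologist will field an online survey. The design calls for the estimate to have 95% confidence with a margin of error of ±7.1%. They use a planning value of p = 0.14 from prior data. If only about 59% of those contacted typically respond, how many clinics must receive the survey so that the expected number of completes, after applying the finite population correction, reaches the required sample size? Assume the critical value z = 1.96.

124

Completed interviews needed (unadjusted): n₀ = 1.96² × 0.1204 / 0.071² ≈ 91.75 → 92.
FPC for N = 344: n = 92 / (1 + 91/344) = 92 / 1.2645 ≈ 72.75 → 73.
At a 59% response rate, contacts needed = 73 / 0.59 ≈ 123.73 → 124.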